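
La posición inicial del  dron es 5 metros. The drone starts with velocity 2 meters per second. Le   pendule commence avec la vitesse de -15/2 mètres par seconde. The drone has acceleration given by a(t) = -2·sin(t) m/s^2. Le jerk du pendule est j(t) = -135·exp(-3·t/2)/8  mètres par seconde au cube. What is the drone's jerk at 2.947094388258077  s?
To solve this, we need to take 1 derivative of our acceleration equation a(t) = -2·sin(t). The derivative of acceleration gives jerk: j(t) = -2·cos(t). We have jerk j(t) = -2·cos(t). Substituting t = 2.947094388258077: j(2.947094388258077) = 1.96228953090063.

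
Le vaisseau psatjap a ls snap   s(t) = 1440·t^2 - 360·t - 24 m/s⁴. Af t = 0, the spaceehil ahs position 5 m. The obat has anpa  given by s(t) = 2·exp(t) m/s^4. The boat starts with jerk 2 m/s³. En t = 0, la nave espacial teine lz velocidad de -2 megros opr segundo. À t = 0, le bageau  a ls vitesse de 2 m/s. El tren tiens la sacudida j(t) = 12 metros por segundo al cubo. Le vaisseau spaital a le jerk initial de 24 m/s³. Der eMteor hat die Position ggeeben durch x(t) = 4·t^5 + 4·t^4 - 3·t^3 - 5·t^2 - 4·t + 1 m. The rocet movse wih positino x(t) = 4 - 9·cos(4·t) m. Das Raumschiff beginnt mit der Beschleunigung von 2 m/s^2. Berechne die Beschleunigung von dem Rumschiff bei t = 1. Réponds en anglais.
Starting from snap s(t) = 1440·t^2 - 360·t - 24, we take 2 integrals. The antiderivative of snap, with j(0) = 24, gives jerk: j(t) = 480·t^3 - 180·t^2 - 24·t + 24. The antiderivative of jerk is acceleration. Using a(0) = 2, we get a(t) = 120·t^4 - 60·t^3 - 12·t^2 + 24·t + 2. Using a(t) = 120·t^4 - 60·t^3 - 12·t^2 + 24·t + 2 and substituting t = 1, we find a = 74.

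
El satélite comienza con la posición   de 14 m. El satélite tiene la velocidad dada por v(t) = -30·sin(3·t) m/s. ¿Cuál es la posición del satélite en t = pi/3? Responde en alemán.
Wir müssen die Stammfunktion unserer Gleichung für die Geschwindigkeit v(t) = -30·sin(3·t) 1-mal finden. Mit ∫v(t)dt und Anwendung von x(0) = 14, finden wir x(t) = 10·cos(3·t) + 4. Wir haben die Position x(t) = 10·cos(3·t) + 4. Durch Einsetzen von t = pi/3: x(pi/3) = -6.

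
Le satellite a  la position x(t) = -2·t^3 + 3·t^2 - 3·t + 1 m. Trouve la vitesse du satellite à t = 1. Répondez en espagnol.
Debemos derivar nuestra ecuación de la posición x(t) = -2·t^3 + 3·t^2 - 3·t + 1 1 vez. Derivando la posición, obtenemos la velocidad: v(t) = -6·t^2 + 6·t - 3. Tenemos la velocidad v(t) = -6·t^2 + 6·t - 3. Sustituyendo t = 1: v(1) = -3.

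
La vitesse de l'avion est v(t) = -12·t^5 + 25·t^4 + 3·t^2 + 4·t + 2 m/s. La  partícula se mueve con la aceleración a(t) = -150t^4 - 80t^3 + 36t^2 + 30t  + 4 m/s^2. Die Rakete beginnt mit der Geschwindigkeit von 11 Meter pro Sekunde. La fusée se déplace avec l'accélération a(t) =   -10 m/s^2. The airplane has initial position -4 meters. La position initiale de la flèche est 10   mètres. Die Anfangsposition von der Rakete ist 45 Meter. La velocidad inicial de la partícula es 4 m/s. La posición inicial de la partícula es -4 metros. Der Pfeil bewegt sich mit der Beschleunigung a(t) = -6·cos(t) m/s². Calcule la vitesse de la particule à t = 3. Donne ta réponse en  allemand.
Um dies zu lösen, müssen wir 1 Stammfunktion unserer Gleichung für die Beschleunigung a(t) = -150·t^4 - 80·t^3 + 36·t^2 + 30·t + 4 finden. Das Integral von der Beschleunigung, mit v(0) = 4, ergibt die Geschwindigkeit: v(t) = -30·t^5 - 20·t^4 + 12·t^3 + 15·t^2 + 4·t + 4. Aus der Gleichung für die Geschwindigkeit v(t) = -30·t^5 - 20·t^4 + 12·t^3 + 15·t^2 + 4·t + 4, setzen wir t = 3 ein und erhalten v = -8435.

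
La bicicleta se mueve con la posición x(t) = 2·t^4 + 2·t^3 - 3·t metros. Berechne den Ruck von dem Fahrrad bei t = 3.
Wir müssen unsere Gleichung für die Position x(t) = 2·t^4 + 2·t^3 - 3·t 3-mal ableiten. Durch Ableiten von der Position erhalten wir die Geschwindigkeit: v(t) = 8·t^3 + 6·t^2 - 3. Mit d/dt von v(t) finden wir a(t) = 24·t^2 + 12·t. Mit d/dt von a(t) finden wir j(t) = 48·t + 12. Mit j(t) = 48·t + 12 und Einsetzen von t = 3, finden wir j = 156.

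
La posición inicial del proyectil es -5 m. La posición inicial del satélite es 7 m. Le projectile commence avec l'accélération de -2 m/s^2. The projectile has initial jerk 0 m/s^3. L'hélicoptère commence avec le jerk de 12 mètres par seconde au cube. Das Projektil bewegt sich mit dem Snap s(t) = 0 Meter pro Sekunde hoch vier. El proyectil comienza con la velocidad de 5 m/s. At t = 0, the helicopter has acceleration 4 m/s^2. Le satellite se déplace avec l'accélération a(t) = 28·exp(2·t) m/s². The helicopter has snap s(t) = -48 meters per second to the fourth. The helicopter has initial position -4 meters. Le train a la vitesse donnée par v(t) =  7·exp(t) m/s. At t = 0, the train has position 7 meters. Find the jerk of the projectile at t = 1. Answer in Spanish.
Necesitamos integrar nuestra ecuación del snap s(t) = 0 1 vez. La antiderivada del snap es la sacudida. Usando j(0) = 0, obtenemos j(t) = 0. Usando j(t) = 0 y sustituyendo t = 1, encontramos j = 0.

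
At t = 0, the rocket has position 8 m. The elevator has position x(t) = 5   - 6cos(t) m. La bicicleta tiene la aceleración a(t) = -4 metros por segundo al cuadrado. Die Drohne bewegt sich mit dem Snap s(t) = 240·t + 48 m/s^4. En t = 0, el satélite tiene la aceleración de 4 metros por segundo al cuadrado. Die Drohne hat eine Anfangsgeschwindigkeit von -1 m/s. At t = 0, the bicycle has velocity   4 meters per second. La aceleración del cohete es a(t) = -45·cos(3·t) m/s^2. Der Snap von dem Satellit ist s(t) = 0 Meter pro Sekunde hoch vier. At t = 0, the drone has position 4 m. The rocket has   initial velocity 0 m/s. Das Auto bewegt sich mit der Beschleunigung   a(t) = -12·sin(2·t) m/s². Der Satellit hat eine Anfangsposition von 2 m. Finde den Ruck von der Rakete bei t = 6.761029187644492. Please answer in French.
En partant de l'accélération a(t) = -45·cos(3·t), nous prenons 1 dérivée. La dérivée de l'accélération donne le jerk: j(t) = 135·sin(3·t). Nous avons le jerk j(t) = 135·sin(3·t). En substituant t = 6.761029187644492: j(6.761029187644492) = 133.730188067675.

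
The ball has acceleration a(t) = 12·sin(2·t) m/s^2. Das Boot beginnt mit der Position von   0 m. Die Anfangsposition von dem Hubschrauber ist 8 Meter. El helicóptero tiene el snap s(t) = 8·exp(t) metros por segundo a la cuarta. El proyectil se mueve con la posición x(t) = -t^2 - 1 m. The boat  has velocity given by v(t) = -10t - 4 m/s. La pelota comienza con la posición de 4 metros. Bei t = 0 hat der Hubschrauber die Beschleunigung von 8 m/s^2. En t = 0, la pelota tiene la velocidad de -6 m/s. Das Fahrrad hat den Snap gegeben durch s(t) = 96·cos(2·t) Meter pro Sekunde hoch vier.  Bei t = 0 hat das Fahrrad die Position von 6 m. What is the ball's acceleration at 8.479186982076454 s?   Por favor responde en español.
Usando a(t) = 12·sin(2·t) y sustituyendo t = 8.479186982076454, encontramos a = -11.3893684921912.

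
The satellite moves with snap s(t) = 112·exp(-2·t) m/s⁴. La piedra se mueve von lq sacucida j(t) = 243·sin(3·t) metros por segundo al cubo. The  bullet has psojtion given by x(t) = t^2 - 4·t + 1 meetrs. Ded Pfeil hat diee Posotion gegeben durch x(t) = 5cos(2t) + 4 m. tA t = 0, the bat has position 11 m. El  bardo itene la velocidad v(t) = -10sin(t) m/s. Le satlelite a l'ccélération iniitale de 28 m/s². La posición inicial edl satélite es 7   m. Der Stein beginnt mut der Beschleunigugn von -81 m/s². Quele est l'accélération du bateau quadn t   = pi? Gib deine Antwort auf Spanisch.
Partiendo de la velocidad v(t) = -10·sin(t), tomamos 1 derivada. Derivando la velocidad, obtenemos la aceleración: a(t) = -10·cos(t). Usando a(t) = -10·cos(t) y sustituyendo t = pi, encontramos a = 10.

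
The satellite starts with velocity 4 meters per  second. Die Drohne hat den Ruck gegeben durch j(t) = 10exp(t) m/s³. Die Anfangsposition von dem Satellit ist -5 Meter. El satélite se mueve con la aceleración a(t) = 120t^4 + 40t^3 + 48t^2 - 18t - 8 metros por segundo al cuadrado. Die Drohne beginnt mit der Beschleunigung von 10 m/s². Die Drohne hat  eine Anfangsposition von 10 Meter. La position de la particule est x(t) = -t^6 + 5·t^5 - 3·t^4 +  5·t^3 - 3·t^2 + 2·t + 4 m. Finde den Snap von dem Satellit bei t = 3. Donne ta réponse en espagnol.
Partiendo de la aceleración a(t) = 120·t^4 + 40·t^3 + 48·t^2 - 18·t - 8, tomamos 2 derivadas. Tomando d/dt de a(t), encontramos j(t) = 480·t^3 + 120·t^2 + 96·t - 18. Derivando la sacudida, obtenemos el snap: s(t) = 1440·t^2 + 240·t + 96. De la ecuación del snap s(t) = 1440·t^2 + 240·t + 96, sustituimos t = 3 para obtener s = 13776.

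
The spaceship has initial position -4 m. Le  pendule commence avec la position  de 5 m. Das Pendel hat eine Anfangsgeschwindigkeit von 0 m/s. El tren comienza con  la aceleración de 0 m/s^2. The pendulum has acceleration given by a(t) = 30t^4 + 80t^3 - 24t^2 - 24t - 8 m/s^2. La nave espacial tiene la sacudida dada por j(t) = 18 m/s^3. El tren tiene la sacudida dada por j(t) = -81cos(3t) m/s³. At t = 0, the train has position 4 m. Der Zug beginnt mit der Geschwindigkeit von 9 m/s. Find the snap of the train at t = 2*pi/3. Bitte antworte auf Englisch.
We must differentiate our jerk equation j(t) = -81·cos(3·t) 1 time. Taking d/dt of j(t), we find s(t) = 243·sin(3·t). From the given snap equation s(t) = 243·sin(3·t), we substitute t = 2*pi/3 to get s = 0.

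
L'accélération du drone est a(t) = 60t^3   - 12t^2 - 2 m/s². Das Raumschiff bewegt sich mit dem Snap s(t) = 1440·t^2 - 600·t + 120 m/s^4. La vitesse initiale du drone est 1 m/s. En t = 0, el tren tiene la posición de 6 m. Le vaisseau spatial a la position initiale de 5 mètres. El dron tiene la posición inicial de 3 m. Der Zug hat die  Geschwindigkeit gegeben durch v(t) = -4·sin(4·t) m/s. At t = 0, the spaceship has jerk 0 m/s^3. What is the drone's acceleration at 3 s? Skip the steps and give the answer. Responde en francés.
À t = 3, a = 1510.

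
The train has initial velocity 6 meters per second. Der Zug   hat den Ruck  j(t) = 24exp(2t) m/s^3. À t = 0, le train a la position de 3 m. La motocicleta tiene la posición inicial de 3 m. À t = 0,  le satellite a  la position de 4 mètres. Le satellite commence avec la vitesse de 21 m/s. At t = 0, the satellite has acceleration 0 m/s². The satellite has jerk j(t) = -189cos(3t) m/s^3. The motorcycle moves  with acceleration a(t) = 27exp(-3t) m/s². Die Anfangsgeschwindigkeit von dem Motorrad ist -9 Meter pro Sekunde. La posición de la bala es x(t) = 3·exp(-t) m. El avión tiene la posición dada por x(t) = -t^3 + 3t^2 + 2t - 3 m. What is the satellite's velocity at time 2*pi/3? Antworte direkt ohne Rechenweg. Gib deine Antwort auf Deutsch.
Bei t = 2*pi/3, v = 21.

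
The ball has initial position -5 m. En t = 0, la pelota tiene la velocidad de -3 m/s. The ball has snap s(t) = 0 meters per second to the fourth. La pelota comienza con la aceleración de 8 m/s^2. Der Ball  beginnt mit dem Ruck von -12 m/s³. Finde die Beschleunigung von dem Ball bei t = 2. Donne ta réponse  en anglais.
To find the answer, we compute 2 integrals of s(t) = 0. Finding the antiderivative of s(t) and using j(0) = -12: j(t) = -12. The antiderivative of jerk is acceleration. Using a(0) = 8, we get a(t) = 8 - 12·t. Using a(t) = 8 - 12·t and substituting t = 2, we find a = -16.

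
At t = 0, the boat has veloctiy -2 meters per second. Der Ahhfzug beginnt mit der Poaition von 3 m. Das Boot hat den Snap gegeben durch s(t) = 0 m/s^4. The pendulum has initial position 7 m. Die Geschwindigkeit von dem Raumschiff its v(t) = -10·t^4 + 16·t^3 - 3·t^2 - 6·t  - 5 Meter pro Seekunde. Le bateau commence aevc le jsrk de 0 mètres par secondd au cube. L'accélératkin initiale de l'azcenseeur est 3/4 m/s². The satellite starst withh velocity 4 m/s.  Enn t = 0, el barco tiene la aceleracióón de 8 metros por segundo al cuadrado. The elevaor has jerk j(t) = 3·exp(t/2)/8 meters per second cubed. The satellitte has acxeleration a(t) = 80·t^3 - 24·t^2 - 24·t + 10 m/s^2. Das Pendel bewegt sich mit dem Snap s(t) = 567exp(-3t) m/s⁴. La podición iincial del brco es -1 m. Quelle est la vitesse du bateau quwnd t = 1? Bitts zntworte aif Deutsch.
Um dies zu lösen, müssen wir 3 Stammfunktionen unserer Gleichung für den Snap s(t) = 0 finden. Durch Integration von dem Snap und Verwendung der Anfangsbedingung j(0) = 0, erhalten wir j(t) = 0. Durch Integration von dem Ruck und Verwendung der Anfangsbedingung a(0) = 8, erhalten wir a(t) = 8. Mit ∫a(t)dt und Anwendung von v(0) = -2, finden wir v(t) = 8·t - 2. Aus der Gleichung für die Geschwindigkeit v(t) = 8·t - 2, setzen wir t = 1 ein und erhalten v = 6.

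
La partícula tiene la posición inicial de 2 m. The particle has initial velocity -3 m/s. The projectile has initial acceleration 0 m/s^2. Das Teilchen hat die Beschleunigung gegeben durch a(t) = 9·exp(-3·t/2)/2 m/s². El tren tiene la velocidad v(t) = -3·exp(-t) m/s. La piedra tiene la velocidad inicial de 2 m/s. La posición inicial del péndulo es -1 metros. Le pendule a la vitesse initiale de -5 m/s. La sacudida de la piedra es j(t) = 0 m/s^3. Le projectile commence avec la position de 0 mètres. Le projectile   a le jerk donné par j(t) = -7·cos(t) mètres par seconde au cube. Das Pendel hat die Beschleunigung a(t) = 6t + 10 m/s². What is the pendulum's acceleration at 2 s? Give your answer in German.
Aus der Gleichung für die Beschleunigung a(t) = 6·t + 10, setzen wir t = 2 ein und erhalten a = 22.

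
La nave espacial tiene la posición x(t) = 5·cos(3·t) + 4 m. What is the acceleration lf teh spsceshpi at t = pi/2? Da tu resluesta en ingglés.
Starting from position x(t) = 5·cos(3·t) + 4, we take 2 derivatives. The derivative of position gives velocity: v(t) = -15·sin(3·t). The derivative of velocity gives acceleration: a(t) = -45·cos(3·t). We have acceleration a(t) = -45·cos(3·t). Substituting t = pi/2: a(pi/2) = 0.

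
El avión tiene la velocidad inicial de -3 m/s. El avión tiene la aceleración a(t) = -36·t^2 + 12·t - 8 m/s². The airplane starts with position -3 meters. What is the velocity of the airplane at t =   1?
To find the answer, we compute 1 antiderivative of a(t) = -36·t^2 + 12·t - 8. Taking ∫a(t)dt and applying v(0) = -3, we find v(t) = -12·t^3 + 6·t^2 - 8·t - 3. We have velocity v(t) = -12·t^3 + 6·t^2 - 8·t - 3. Substituting t = 1: v(1) = -17.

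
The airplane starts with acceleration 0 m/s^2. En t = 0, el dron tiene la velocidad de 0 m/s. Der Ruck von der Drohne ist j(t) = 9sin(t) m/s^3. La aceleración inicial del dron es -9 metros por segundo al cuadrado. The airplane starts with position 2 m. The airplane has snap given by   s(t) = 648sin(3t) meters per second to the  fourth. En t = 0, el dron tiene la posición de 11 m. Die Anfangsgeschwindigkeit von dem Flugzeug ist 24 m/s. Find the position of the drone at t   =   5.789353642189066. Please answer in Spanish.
Partiendo de la sacudida j(t) = 9·sin(t), tomamos 3 integrales. La integral de la sacudida es la aceleración. Usando a(0) = -9, obtenemos a(t) = -9·cos(t). Integrando la aceleración y usando la condición inicial v(0) = 0, obtenemos v(t) = -9·sin(t). La integral de la velocidad, con x(0) = 11, da la posición: x(t) = 9·cos(t) + 2. De la ecuación de la posición x(t) = 9·cos(t) + 2, sustituimos t = 5.789353642189066 para obtener x = 9.92470794713490.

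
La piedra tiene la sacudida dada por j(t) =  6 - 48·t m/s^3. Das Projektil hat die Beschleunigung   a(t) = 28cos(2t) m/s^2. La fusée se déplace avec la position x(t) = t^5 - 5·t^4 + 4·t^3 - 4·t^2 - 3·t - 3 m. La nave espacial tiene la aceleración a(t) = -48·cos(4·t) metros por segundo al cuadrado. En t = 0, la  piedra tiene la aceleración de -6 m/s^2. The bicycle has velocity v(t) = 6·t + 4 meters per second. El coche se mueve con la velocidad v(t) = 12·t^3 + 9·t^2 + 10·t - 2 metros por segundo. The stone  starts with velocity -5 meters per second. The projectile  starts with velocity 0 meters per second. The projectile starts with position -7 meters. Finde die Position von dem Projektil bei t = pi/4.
Wir müssen unsere Gleichung für die Beschleunigung a(t) = 28·cos(2·t) 2-mal integrieren. Durch Integration von der Beschleunigung und Verwendung der Anfangsbedingung v(0) = 0, erhalten wir v(t) = 14·sin(2·t). Das Integral von der Geschwindigkeit, mit x(0) = -7, ergibt die Position: x(t) = -7·cos(2·t). Wir haben die Position x(t) = -7·cos(2·t). Durch Einsetzen von t = pi/4: x(pi/4) = 0.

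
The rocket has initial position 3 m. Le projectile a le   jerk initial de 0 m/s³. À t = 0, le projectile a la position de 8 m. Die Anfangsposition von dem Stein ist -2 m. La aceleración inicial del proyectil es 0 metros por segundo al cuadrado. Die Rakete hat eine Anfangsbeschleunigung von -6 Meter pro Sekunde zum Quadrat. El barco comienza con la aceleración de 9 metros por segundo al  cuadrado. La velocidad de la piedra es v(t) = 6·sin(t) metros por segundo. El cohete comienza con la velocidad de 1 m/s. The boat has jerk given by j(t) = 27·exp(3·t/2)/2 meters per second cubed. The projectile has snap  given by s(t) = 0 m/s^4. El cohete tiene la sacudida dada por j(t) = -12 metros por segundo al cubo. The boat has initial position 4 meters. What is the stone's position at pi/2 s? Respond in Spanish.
Partiendo de la velocidad v(t) = 6·sin(t), tomamos 1 integral. Tomando ∫v(t)dt y aplicando x(0) = -2, encontramos x(t) = 4 - 6·cos(t). De la ecuación de la posición x(t) = 4 - 6·cos(t), sustituimos t = pi/2 para obtener x = 4.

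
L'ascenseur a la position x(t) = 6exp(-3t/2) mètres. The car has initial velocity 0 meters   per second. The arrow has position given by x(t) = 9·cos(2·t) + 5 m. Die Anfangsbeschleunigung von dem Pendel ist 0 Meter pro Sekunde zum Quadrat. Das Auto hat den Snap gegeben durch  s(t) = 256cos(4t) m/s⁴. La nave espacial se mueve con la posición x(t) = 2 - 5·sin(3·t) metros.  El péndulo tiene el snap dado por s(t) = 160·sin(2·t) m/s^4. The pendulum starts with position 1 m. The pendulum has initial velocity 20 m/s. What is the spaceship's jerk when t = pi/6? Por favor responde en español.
Para resolver esto, necesitamos tomar 3 derivadas de nuestra ecuación de la posición x(t) = 2 - 5·sin(3·t). Derivando la posición, obtenemos la velocidad: v(t) = -15·cos(3·t). Tomando d/dt de v(t), encontramos a(t) = 45·sin(3·t). Tomando d/dt de a(t), encontramos j(t) = 135·cos(3·t). Usando j(t) = 135·cos(3·t) y sustituyendo t = pi/6, encontramos j = 0.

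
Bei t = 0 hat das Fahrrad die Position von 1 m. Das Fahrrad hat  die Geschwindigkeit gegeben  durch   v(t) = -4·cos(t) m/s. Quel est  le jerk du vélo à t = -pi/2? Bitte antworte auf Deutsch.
Um dies zu lösen, müssen wir 2 Ableitungen unserer Gleichung für die Geschwindigkeit v(t) = -4·cos(t) nehmen. Durch Ableiten von der Geschwindigkeit erhalten wir die Beschleunigung: a(t) = 4·sin(t). Durch Ableiten von der Beschleunigung erhalten wir den Ruck: j(t) = 4·cos(t). Wir haben den Ruck j(t) = 4·cos(t). Durch Einsetzen von t = -pi/2: j(-pi/2) = 0.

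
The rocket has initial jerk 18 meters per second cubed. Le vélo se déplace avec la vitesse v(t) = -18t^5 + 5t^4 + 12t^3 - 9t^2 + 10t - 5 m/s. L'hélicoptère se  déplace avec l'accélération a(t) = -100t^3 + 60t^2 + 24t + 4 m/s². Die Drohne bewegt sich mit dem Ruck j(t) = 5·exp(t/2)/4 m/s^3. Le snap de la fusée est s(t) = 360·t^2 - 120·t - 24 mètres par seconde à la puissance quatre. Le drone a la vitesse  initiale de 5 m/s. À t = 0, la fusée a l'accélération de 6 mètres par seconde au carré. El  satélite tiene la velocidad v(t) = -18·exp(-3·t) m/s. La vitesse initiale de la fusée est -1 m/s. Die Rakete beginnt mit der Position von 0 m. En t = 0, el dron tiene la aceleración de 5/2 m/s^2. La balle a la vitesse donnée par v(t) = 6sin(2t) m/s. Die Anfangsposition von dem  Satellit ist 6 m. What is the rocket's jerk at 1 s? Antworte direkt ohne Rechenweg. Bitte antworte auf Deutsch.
Bei t = 1, j = 54.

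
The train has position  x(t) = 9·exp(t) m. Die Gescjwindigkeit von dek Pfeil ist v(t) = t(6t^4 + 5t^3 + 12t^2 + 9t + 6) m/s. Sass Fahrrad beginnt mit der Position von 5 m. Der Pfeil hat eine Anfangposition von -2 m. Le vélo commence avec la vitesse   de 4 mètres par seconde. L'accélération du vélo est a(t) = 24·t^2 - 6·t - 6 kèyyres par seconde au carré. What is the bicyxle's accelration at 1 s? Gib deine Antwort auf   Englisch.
Using a(t) = 24·t^2 - 6·t - 6 and substituting t = 1, we find a = 12.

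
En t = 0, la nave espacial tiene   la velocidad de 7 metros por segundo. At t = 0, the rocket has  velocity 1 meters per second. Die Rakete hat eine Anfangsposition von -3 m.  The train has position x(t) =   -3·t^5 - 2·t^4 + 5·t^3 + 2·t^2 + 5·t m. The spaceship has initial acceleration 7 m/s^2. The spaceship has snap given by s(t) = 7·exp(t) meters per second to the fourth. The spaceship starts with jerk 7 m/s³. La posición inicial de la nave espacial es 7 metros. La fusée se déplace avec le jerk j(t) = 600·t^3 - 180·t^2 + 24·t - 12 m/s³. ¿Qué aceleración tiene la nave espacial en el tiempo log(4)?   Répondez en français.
Pour résoudre ceci, nous devons prendre 2 intégrales de notre équation du snap s(t) = 7·exp(t). L'intégrale du snap est le jerk. En utilisant j(0) = 7, nous obtenons j(t) = 7·exp(t). En intégrant le jerk et en utilisant la condition initiale a(0) = 7, nous obtenons a(t) = 7·exp(t). De l'équation de l'accélération a(t) = 7·exp(t), nous substituons t = log(4) pour obtenir a = 28.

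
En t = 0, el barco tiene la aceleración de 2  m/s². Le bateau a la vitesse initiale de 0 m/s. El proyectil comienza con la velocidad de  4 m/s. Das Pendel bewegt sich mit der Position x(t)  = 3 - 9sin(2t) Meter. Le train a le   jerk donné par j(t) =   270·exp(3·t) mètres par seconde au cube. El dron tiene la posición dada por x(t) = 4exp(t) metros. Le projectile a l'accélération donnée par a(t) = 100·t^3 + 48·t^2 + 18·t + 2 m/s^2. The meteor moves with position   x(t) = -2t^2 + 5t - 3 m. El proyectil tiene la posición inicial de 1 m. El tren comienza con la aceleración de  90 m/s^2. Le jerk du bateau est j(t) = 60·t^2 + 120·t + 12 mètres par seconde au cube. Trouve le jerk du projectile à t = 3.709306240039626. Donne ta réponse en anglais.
To solve this, we need to take 1 derivative of our acceleration equation a(t) = 100·t^3 + 48·t^2 + 18·t + 2. The derivative of acceleration gives jerk: j(t) = 300·t^2 + 96·t + 18. Using j(t) = 300·t^2 + 96·t + 18 and substituting t = 3.709306240039626, we find j = 4501.77923376288.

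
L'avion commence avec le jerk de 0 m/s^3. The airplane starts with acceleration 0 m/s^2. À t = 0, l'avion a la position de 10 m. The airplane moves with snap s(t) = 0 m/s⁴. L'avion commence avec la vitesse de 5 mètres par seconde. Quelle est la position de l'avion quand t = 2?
Nous devons trouver la primitive de notre équation du snap s(t) = 0 4 fois. La primitive du snap, avec j(0) = 0, donne le jerk: j(t) = 0. En prenant ∫j(t)dt et en appliquant a(0) = 0, nous trouvons a(t) = 0. En intégrant l'accélération et en utilisant la condition initiale v(0) = 5, nous obtenons v(t) = 5. L'intégrale de la vitesse est la position. En utilisant x(0) = 10, nous obtenons x(t) = 5·t + 10. En utilisant x(t) = 5·t + 10 et en substituant t = 2, nous trouvons x = 20.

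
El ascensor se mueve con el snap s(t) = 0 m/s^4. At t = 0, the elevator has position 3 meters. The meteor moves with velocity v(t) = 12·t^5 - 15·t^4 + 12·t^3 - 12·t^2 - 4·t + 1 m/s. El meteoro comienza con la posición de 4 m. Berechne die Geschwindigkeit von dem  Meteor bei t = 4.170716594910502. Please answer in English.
From the given velocity equation v(t) = 12·t^5 - 15·t^4 + 12·t^3 - 12·t^2 - 4·t + 1, we substitute t = 4.170716594910502 to get v = 11251.2340457470.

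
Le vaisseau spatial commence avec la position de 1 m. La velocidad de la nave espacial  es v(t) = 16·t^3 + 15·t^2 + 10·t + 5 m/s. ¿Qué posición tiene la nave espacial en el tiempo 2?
Necesitamos integrar nuestra ecuación de la velocidad v(t) = 16·t^3 + 15·t^2 + 10·t + 5 1 vez. Tomando ∫v(t)dt y aplicando x(0) = 1, encontramos x(t) = 4·t^4 + 5·t^3 + 5·t^2 + 5·t + 1. De la ecuación de la posición x(t) = 4·t^4 + 5·t^3 + 5·t^2 + 5·t + 1, sustituimos t = 2 para obtener x = 135.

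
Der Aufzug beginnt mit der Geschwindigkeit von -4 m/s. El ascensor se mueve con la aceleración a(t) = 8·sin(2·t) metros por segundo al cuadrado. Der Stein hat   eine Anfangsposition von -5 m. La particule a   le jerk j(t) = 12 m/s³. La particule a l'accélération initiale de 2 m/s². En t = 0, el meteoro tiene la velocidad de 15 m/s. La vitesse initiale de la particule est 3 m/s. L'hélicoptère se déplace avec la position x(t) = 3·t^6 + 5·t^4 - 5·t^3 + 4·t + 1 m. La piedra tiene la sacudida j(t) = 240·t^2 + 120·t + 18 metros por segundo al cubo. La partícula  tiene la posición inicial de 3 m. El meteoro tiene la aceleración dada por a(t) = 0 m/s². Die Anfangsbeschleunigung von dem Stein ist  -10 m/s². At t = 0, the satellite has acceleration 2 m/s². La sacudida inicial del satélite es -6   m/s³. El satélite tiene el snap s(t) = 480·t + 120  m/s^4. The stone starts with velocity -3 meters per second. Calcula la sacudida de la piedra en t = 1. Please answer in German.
Mit j(t) = 240·t^2 + 120·t + 18 und Einsetzen von t = 1, finden wir j = 378.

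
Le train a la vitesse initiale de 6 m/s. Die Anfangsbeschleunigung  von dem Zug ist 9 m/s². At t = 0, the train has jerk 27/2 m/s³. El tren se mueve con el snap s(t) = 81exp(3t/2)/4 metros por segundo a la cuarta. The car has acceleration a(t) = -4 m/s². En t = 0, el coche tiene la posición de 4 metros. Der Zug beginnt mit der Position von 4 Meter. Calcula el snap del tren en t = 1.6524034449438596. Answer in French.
Nous avons le snap s(t) = 81·exp(3·t/2)/4. En substituant t = 1.6524034449438596: s(1.6524034449438596) = 241.473554270075.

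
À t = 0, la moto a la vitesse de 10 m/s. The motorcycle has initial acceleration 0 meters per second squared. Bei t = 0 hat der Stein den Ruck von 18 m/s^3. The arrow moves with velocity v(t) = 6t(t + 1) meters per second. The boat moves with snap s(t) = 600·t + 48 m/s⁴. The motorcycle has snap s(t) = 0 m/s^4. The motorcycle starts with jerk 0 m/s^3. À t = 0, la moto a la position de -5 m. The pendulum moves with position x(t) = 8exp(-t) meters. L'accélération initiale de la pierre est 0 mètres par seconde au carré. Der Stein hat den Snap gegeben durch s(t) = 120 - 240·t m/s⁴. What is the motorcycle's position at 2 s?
Starting from snap s(t) = 0, we take 4 integrals. The antiderivative of snap, with j(0) = 0, gives jerk: j(t) = 0. Finding the integral of j(t) and using a(0) = 0: a(t) = 0. Taking ∫a(t)dt and applying v(0) = 10, we find v(t) = 10. Integrating velocity and using the initial condition x(0) = -5, we get x(t) = 10·t - 5. Using x(t) = 10·t - 5 and substituting t = 2, we find x = 15.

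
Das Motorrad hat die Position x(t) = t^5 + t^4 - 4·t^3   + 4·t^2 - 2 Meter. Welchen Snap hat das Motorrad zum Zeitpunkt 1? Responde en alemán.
Ausgehend von der Position x(t) = t^5 + t^4 - 4·t^3 + 4·t^2 - 2, nehmen wir 4 Ableitungen. Die Ableitung von der Position ergibt die Geschwindigkeit: v(t) = 5·t^4 + 4·t^3 - 12·t^2 + 8·t. Mit d/dt von v(t) finden wir a(t) = 20·t^3 + 12·t^2 - 24·t + 8. Durch Ableiten von der Beschleunigung erhalten wir den Ruck: j(t) = 60·t^2 + 24·t - 24. Mit d/dt von j(t) finden wir s(t) = 120·t + 24. Wir haben den Snap s(t) = 120·t + 24. Durch Einsetzen von t = 1: s(1) = 144.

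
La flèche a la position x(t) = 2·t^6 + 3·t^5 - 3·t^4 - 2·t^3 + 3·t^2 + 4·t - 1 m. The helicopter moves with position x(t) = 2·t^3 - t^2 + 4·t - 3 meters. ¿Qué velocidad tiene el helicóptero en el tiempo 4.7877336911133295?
Debemos derivar nuestra ecuación de la posición x(t) = 2·t^3 - t^2 + 4·t - 3 1 vez. La derivada de la posición da la velocidad: v(t) = 6·t^2 - 2·t + 4. Usando v(t) = 6·t^2 - 2·t + 4 y sustituyendo t = 4.7877336911133295, encontramos v = 131.958895999903.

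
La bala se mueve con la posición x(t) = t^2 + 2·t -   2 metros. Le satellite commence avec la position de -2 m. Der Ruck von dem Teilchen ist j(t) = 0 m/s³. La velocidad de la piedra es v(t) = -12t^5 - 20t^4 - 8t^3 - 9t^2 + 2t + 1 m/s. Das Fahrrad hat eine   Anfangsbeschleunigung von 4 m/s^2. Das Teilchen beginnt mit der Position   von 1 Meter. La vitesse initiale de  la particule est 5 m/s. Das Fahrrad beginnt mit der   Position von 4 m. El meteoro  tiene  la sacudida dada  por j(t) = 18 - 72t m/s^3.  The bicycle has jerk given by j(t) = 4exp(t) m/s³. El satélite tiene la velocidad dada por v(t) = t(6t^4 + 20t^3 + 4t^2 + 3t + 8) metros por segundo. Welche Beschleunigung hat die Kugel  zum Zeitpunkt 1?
Ausgehend von der Position x(t) = t^2 + 2·t - 2, nehmen wir 2 Ableitungen. Durch Ableiten von der Position erhalten wir die Geschwindigkeit: v(t) = 2·t + 2. Durch Ableiten von der Geschwindigkeit erhalten wir die Beschleunigung: a(t) = 2. Mit a(t) = 2 und Einsetzen von t = 1, finden wir a = 2.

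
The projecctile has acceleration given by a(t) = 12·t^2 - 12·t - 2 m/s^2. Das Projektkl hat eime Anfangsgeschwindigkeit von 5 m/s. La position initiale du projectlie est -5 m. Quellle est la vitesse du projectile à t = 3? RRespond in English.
We need to integrate our acceleration equation a(t) = 12·t^2 - 12·t - 2 1 time. Integrating acceleration and using the initial condition v(0) = 5, we get v(t) = 4·t^3 - 6·t^2 - 2·t + 5. Using v(t) = 4·t^3 - 6·t^2 - 2·t + 5 and substituting t = 3, we find v = 53.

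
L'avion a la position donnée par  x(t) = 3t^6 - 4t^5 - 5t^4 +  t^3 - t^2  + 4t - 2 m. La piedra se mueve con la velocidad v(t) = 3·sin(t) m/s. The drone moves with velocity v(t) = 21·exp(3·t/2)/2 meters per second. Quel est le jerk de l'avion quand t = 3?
Nous devons dériver notre équation de la position x(t) = 3·t^6 - 4·t^5 - 5·t^4 + t^3 - t^2 + 4·t - 2 3 fois. La dérivée de la position donne la vitesse: v(t) = 18·t^5 - 20·t^4 - 20·t^3 + 3·t^2 - 2·t + 4. En prenant d/dt de v(t), nous trouvons a(t) = 90·t^4 - 80·t^3 - 60·t^2 + 6·t - 2. En dérivant l'accélération, nous obtenons le jerk: j(t) = 360·t^3 - 240·t^2 - 120·t + 6. En utilisant j(t) = 360·t^3 - 240·t^2 - 120·t + 6 et en substituant t = 3, nous trouvons j = 7206.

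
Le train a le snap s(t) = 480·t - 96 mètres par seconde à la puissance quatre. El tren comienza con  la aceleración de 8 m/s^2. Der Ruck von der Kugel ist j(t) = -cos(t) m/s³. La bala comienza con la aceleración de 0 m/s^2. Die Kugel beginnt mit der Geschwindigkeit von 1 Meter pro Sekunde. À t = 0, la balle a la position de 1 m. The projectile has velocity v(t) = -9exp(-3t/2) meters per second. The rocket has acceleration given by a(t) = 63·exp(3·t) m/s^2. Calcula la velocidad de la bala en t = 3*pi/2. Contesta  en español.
Para resolver esto, necesitamos tomar 2 antiderivadas de nuestra ecuación de la sacudida j(t) = -cos(t). La antiderivada de la sacudida es la aceleración. Usando a(0) = 0, obtenemos a(t) = -sin(t). Tomando ∫a(t)dt y aplicando v(0) = 1, encontramos v(t) = cos(t). Tenemos la velocidad v(t) = cos(t). Sustituyendo t = 3*pi/2: v(3*pi/2) = 0.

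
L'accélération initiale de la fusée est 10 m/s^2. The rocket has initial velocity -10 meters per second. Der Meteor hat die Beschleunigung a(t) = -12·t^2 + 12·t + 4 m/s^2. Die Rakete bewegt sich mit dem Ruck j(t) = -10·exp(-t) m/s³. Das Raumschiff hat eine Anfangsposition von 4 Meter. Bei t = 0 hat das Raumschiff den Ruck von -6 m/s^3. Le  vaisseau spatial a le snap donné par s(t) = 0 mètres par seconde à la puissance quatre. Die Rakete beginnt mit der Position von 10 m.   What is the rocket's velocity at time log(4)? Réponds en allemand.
Ausgehend von dem Ruck j(t) = -10·exp(-t), nehmen wir 2 Stammfunktionen. Das Integral von dem Ruck ist die Beschleunigung. Mit a(0) = 10 erhalten wir a(t) = 10·exp(-t). Durch Integration von der Beschleunigung und Verwendung der Anfangsbedingung v(0) = -10, erhalten wir v(t) = -10·exp(-t). Aus der Gleichung für die Geschwindigkeit v(t) = -10·exp(-t), setzen wir t = log(4) ein und erhalten v = -5/2.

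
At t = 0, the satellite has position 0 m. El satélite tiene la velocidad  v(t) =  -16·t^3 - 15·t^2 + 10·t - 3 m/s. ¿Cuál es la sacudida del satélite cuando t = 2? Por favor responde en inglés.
Starting from velocity v(t) = -16·t^3 - 15·t^2 + 10·t - 3, we take 2 derivatives. The derivative of velocity gives acceleration: a(t) = -48·t^2 - 30·t + 10. Taking d/dt of a(t), we find j(t) = -96·t - 30. We have jerk j(t) = -96·t - 30. Substituting t = 2: j(2) = -222.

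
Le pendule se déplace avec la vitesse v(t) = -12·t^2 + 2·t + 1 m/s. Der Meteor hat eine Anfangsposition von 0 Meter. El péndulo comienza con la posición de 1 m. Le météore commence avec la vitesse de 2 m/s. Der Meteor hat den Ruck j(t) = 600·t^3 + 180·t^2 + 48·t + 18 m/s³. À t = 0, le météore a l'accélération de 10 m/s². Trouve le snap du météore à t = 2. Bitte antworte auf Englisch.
We must differentiate our jerk equation j(t) = 600·t^3 + 180·t^2 + 48·t + 18 1 time. Differentiating jerk, we get snap: s(t) = 1800·t^2 + 360·t + 48. From the given snap equation s(t) = 1800·t^2 + 360·t + 48, we substitute t = 2 to get s = 7968.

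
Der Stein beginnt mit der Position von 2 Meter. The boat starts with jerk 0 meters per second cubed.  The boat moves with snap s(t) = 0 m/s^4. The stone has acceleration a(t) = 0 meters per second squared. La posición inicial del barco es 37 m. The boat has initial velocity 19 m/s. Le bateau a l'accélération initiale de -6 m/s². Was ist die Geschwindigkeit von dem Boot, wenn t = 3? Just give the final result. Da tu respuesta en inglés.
The answer is 1.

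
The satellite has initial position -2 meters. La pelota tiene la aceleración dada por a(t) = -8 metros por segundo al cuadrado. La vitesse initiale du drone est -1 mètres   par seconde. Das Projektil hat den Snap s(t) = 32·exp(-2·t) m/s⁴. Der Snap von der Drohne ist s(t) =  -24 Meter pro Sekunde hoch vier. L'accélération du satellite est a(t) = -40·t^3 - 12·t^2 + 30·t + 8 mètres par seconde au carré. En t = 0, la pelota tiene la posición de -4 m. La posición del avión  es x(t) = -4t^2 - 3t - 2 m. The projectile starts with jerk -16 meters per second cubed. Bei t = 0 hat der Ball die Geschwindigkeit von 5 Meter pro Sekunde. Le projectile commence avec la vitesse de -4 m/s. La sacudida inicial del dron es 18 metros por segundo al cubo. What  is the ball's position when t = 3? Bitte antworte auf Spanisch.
Debemos encontrar la integral de nuestra ecuación de la aceleración a(t) = -8 2 veces. Tomando ∫a(t)dt y aplicando v(0) = 5, encontramos v(t) = 5 - 8·t. La antiderivada de la velocidad es la posición. Usando x(0) = -4, obtenemos x(t) = -4·t^2 + 5·t - 4. Tenemos la posición x(t) = -4·t^2 + 5·t - 4. Sustituyendo t = 3: x(3) = -25.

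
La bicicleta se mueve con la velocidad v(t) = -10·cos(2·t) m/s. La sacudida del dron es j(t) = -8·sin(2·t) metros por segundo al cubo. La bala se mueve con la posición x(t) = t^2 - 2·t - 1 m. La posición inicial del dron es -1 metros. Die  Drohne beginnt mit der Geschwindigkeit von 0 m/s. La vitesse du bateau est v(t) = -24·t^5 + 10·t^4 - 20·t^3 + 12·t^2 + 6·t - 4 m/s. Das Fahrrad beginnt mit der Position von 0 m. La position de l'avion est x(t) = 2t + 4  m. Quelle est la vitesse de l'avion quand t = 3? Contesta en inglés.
To solve this, we need to take 1 derivative of our position equation x(t) = 2·t + 4. Taking d/dt of x(t), we find v(t) = 2. Using v(t) = 2 and substituting t = 3, we find v = 2.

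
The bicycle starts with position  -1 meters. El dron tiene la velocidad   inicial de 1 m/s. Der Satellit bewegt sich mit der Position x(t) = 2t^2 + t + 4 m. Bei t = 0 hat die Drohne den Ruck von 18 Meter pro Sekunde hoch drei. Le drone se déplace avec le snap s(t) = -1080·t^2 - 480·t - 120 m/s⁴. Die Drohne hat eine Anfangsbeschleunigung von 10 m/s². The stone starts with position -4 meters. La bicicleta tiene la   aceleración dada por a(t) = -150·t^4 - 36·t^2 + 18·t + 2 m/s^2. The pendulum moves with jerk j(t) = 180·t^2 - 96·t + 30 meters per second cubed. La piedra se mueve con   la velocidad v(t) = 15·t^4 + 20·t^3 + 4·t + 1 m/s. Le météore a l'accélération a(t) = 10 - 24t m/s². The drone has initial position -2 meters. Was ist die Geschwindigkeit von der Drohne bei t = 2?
Wir müssen die Stammfunktion unserer Gleichung für den Snap s(t) = -1080·t^2 - 480·t - 120 3-mal finden. Durch Integration von dem Snap und Verwendung der Anfangsbedingung j(0) = 18, erhalten wir j(t) = -360·t^3 - 240·t^2 - 120·t + 18. Die Stammfunktion von dem Ruck, mit a(0) = 10, ergibt die Beschleunigung: a(t) = -90·t^4 - 80·t^3 - 60·t^2 + 18·t + 10. Durch Integration von der Beschleunigung und Verwendung der Anfangsbedingung v(0) = 1, erhalten wir v(t) = -18·t^5 - 20·t^4 - 20·t^3 + 9·t^2 + 10·t + 1. Mit v(t) = -18·t^5 - 20·t^4 - 20·t^3 + 9·t^2 + 10·t + 1 und Einsetzen von t = 2, finden wir v = -999.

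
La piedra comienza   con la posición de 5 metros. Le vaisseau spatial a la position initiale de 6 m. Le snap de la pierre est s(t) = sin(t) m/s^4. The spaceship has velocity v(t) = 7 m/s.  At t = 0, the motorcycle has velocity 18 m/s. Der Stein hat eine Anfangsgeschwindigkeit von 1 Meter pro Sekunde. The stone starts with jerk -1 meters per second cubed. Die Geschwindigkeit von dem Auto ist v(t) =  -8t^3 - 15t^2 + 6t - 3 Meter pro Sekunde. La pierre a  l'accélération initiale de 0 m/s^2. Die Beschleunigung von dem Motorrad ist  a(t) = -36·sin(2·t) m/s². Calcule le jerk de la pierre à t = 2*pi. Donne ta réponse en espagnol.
Partiendo del snap s(t) = sin(t), tomamos 1 antiderivada. La antiderivada del snap es la sacudida. Usando j(0) = -1, obtenemos j(t) = -cos(t). Usando j(t) = -cos(t) y sustituyendo t = 2*pi, encontramos j = -1.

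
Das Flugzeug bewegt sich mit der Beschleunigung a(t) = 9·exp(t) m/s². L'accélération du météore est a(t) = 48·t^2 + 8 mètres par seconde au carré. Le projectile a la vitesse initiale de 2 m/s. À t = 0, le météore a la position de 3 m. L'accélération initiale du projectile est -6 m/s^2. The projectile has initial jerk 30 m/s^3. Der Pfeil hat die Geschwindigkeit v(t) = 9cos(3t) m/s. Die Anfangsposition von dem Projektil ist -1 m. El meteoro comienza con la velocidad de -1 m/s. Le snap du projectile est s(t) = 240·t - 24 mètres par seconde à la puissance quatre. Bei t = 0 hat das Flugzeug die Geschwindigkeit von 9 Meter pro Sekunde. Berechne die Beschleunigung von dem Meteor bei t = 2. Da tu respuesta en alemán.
Aus der Gleichung für die Beschleunigung a(t) = 48·t^2 + 8, setzen wir t = 2 ein und erhalten a = 200.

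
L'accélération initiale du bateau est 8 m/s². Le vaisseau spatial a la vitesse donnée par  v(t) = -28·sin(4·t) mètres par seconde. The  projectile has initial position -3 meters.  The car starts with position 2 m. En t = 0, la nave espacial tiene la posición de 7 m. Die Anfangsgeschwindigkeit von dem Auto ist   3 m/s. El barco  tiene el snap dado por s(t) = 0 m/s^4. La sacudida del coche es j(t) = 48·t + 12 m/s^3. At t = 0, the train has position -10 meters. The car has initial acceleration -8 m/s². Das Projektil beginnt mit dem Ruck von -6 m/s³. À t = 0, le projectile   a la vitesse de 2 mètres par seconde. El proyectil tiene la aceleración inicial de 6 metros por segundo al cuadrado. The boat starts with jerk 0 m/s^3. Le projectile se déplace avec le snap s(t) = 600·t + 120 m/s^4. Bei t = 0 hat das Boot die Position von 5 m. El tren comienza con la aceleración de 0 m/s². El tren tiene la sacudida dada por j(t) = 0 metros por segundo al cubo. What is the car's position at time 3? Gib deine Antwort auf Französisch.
Nous devons trouver l'intégrale de notre équation du jerk j(t) = 48·t + 12 3 fois. La primitive du jerk, avec a(0) = -8, donne l'accélération: a(t) = 24·t^2 + 12·t - 8. L'intégrale de l'accélération, avec v(0) = 3, donne la vitesse: v(t) = 8·t^3 + 6·t^2 - 8·t + 3. En intégrant la vitesse et en utilisant la condition initiale x(0) = 2, nous obtenons x(t) = 2·t^4 + 2·t^3 - 4·t^2 + 3·t + 2. Nous avons la position x(t) = 2·t^4 + 2·t^3 - 4·t^2 + 3·t + 2. En substituant t = 3: x(3) = 191.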